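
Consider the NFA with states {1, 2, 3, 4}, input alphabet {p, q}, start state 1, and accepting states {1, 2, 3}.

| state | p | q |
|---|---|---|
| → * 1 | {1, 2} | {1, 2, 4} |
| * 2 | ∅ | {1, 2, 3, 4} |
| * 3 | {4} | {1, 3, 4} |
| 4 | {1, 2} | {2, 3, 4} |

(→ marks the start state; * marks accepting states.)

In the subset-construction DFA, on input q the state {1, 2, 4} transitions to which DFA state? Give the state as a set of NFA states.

{1, 2, 3, 4}

δ(1,q) = {1, 2, 4}; δ(2,q) = {1, 2, 3, 4}; δ(4,q) = {2, 3, 4}.
Union: {1, 2, 3, 4}.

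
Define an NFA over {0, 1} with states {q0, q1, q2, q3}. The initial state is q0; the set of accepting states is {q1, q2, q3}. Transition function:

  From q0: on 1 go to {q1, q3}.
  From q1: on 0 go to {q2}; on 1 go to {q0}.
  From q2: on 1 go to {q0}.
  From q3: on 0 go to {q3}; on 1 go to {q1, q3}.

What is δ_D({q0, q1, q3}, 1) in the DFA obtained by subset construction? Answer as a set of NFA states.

δ(q0,1) = {q1, q3}; δ(q1,1) = {q0}; δ(q3,1) = {q1, q3}.
Union: {q0, q1, q3}.

{q0, q1, q3}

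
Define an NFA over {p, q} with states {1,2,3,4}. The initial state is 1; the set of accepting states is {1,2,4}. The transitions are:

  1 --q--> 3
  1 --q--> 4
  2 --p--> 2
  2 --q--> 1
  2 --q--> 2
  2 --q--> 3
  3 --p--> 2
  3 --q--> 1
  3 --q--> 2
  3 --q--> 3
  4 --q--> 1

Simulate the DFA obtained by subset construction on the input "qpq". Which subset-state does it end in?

{1,2,3}

Start: {1}.
δ(1,q) = {3,4}.
Union: {3,4}.
After q: {3,4}.
δ(3,p) = {2}; δ(4,p) = ∅.
Union: {2}.
After p: {2}.
δ(2,q) = {1,2,3}.
Union: {1,2,3}.
After q: {1,2,3}.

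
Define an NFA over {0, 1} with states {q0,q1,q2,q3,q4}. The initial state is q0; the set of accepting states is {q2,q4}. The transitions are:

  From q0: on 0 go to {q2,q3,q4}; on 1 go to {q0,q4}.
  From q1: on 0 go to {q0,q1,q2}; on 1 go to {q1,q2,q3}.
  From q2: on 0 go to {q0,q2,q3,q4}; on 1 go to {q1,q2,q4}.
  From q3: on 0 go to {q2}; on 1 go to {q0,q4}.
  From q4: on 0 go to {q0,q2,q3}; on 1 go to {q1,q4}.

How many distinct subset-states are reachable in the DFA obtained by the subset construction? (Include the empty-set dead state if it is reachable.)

7

Start state of the DFA: {q0}.
{q0} --0--> {q2,q3,q4}  [new]
{q0} --1--> {q0,q4}  [new]
{q2,q3,q4} --0--> {q0,q2,q3,q4}  [new]
{q2,q3,q4} --1--> {q0,q1,q2,q4}  [new]
{q0,q4} --0--> {q0,q2,q3,q4}  [seen]
{q0,q4} --1--> {q0,q1,q4}  [new]
{q0,q2,q3,q4} --0--> {q0,q2,q3,q4}  [seen]
{q0,q2,q3,q4} --1--> {q0,q1,q2,q4}  [seen]
{q0,q1,q2,q4} --0--> {q0,q1,q2,q3,q4}  [new]
{q0,q1,q2,q4} --1--> {q0,q1,q2,q3,q4}  [seen]
{q0,q1,q4} --0--> {q0,q1,q2,q3,q4}  [seen]
{q0,q1,q4} --1--> {q0,q1,q2,q3,q4}  [seen]
{q0,q1,q2,q3,q4} --0--> {q0,q1,q2,q3,q4}  [seen]
{q0,q1,q2,q3,q4} --1--> {q0,q1,q2,q3,q4}  [seen]
Reachable DFA states: {q0}, {q2,q3,q4}, {q0,q4}, {q0,q2,q3,q4}, {q0,q1,q2,q4}, {q0,q1,q4}, {q0,q1,q2,q3,q4}.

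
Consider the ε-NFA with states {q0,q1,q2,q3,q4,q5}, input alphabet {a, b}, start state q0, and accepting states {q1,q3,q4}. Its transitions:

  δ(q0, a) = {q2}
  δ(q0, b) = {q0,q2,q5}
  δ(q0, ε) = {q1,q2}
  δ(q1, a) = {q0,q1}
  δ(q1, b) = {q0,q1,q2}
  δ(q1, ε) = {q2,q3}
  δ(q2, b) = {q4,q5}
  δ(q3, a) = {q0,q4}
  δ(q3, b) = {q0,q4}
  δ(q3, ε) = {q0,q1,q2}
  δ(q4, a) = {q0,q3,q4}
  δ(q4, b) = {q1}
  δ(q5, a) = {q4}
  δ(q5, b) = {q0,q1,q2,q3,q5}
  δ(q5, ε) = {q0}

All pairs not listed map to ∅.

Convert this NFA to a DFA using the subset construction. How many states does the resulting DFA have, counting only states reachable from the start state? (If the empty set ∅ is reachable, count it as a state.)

Start state of the DFA: {q0,q1,q2,q3} (ε-closure of the NFA start).
{q0,q1,q2,q3} --a--> {q0,q1,q2,q3,q4}  [new]
{q0,q1,q2,q3} --b--> {q0,q1,q2,q3,q4,q5}  [new]
{q0,q1,q2,q3,q4} --a--> {q0,q1,q2,q3,q4}  [seen]
{q0,q1,q2,q3,q4} --b--> {q0,q1,q2,q3,q4,q5}  [seen]
{q0,q1,q2,q3,q4,q5} --a--> {q0,q1,q2,q3,q4}  [seen]
{q0,q1,q2,q3,q4,q5} --b--> {q0,q1,q2,q3,q4,q5}  [seen]
Reachable DFA states: {q0,q1,q2,q3}, {q0,q1,q2,q3,q4}, {q0,q1,q2,q3,q4,q5}.

3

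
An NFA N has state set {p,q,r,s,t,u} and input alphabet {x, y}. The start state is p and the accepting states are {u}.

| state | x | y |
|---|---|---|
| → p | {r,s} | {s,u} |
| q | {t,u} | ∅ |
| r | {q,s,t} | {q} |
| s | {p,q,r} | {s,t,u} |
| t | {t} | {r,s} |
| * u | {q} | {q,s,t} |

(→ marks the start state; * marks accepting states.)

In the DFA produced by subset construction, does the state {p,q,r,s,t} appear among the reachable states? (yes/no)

Start state of the DFA: {p}.
{p} --x--> {r,s}  [new]
{p} --y--> {s,u}  [new]
{r,s} --x--> {p,q,r,s,t}  [new]
{r,s} --y--> {q,s,t,u}  [new]
{s,u} --x--> {p,q,r}  [new]
{s,u} --y--> {q,s,t,u}  [seen]
{p,q,r,s,t} --x--> {p,q,r,s,t,u}  [new]
{p,q,r,s,t} --y--> {q,r,s,t,u}  [new]
{q,s,t,u} --x--> {p,q,r,t,u}  [new]
{q,s,t,u} --y--> {q,r,s,t,u}  [seen]
{p,q,r} --x--> {q,r,s,t,u}  [seen]
{p,q,r} --y--> {q,s,u}  [new]
{p,q,r,s,t,u} --x--> {p,q,r,s,t,u}  [seen]
{p,q,r,s,t,u} --y--> {q,r,s,t,u}  [seen]
{q,r,s,t,u} --x--> {p,q,r,s,t,u}  [seen]
{q,r,s,t,u} --y--> {q,r,s,t,u}  [seen]
{p,q,r,t,u} --x--> {q,r,s,t,u}  [seen]
{p,q,r,t,u} --y--> {q,r,s,t,u}  [seen]
{q,s,u} --x--> {p,q,r,t,u}  [seen]
{q,s,u} --y--> {q,s,t,u}  [seen]
Reachable DFA states: {p}, {r,s}, {s,u}, {p,q,r,s,t}, {q,s,t,u}, {p,q,r}, {p,q,r,s,t,u}, {q,r,s,t,u}, {p,q,r,t,u}, {q,s,u}.
{p,q,r,s,t} is among them.

yes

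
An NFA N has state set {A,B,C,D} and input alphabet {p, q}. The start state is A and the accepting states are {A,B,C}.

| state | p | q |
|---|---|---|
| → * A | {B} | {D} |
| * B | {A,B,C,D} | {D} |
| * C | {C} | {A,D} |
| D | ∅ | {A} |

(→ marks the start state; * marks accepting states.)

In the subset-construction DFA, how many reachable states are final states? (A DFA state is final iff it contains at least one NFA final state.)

4

Start state of the DFA: {A}.
{A} --p--> {B}  [new]
{A} --q--> {D}  [new]
{B} --p--> {A,B,C,D}  [new]
{B} --q--> {D}  [seen]
{D} --p--> ∅  [new]
{D} --q--> {A}  [seen]
{A,B,C,D} --p--> {A,B,C,D}  [seen]
{A,B,C,D} --q--> {A,D}  [new]
∅ --p--> ∅  [seen]
∅ --q--> ∅  [seen]
{A,D} --p--> {B}  [seen]
{A,D} --q--> {A,D}  [seen]
Reachable DFA states: {A}, {B}, {D}, {A,B,C,D}, ∅, {A,D}.
Accepting DFA states (contain an NFA accepting state): {A}, {B}, {A,B,C,D}, {A,D}.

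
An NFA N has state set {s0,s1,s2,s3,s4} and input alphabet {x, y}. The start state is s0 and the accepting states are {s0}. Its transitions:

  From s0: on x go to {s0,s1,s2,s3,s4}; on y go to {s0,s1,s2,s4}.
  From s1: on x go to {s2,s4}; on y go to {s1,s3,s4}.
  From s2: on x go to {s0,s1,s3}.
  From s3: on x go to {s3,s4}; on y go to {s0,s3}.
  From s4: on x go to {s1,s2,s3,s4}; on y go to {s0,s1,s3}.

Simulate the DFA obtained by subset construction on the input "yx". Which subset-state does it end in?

Start: {s0}.
δ(s0,y) = {s0,s1,s2,s4}.
Union: {s0,s1,s2,s4}.
After y: {s0,s1,s2,s4}.
δ(s0,x) = {s0,s1,s2,s3,s4}; δ(s1,x) = {s2,s4}; δ(s2,x) = {s0,s1,s3}; δ(s4,x) = {s1,s2,s3,s4}.
Union: {s0,s1,s2,s3,s4}.
After x: {s0,s1,s2,s3,s4}.

{s0,s1,s2,s3,s4}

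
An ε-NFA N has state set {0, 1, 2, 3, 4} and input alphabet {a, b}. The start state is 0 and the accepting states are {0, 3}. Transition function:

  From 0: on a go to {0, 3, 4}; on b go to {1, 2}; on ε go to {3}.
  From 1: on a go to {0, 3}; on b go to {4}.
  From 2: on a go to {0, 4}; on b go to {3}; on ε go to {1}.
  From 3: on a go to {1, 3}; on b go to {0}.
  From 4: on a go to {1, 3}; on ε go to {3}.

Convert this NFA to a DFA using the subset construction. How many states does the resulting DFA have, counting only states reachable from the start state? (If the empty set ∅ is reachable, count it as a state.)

Start state of the DFA: {0, 3} (ε-closure of the NFA start).
{0, 3} --a--> {0, 1, 3, 4}  [new]
{0, 3} --b--> {0, 1, 2, 3}  [new]
{0, 1, 3, 4} --a--> {0, 1, 3, 4}  [seen]
{0, 1, 3, 4} --b--> {0, 1, 2, 3, 4}  [new]
{0, 1, 2, 3} --a--> {0, 1, 3, 4}  [seen]
{0, 1, 2, 3} --b--> {0, 1, 2, 3, 4}  [seen]
{0, 1, 2, 3, 4} --a--> {0, 1, 3, 4}  [seen]
{0, 1, 2, 3, 4} --b--> {0, 1, 2, 3, 4}  [seen]
Reachable DFA states: {0, 3}, {0, 1, 3, 4}, {0, 1, 2, 3}, {0, 1, 2, 3, 4}.

4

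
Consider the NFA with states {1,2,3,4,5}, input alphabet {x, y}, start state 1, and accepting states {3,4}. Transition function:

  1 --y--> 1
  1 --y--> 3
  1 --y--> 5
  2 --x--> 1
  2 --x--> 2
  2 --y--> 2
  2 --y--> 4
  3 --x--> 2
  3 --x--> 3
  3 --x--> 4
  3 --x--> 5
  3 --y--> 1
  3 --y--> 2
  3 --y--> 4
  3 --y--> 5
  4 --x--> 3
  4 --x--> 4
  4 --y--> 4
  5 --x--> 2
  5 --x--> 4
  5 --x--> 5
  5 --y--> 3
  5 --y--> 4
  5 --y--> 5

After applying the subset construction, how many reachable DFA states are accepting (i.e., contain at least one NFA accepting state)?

Start state of the DFA: {1}.
{1} --x--> ∅  [new]
{1} --y--> {1,3,5}  [new]
∅ --x--> ∅  [seen]
∅ --y--> ∅  [seen]
{1,3,5} --x--> {2,3,4,5}  [new]
{1,3,5} --y--> {1,2,3,4,5}  [new]
{2,3,4,5} --x--> {1,2,3,4,5}  [seen]
{2,3,4,5} --y--> {1,2,3,4,5}  [seen]
{1,2,3,4,5} --x--> {1,2,3,4,5}  [seen]
{1,2,3,4,5} --y--> {1,2,3,4,5}  [seen]
Reachable DFA states: {1}, ∅, {1,3,5}, {2,3,4,5}, {1,2,3,4,5}.
Accepting DFA states (contain an NFA accepting state): {1,3,5}, {2,3,4,5}, {1,2,3,4,5}.

3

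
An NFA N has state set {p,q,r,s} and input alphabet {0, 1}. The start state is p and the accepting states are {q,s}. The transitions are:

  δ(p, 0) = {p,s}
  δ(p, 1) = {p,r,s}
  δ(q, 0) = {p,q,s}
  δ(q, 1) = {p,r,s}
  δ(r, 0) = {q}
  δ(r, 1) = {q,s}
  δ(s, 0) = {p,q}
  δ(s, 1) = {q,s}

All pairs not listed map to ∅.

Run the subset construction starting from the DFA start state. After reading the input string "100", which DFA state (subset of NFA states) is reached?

{p,q,s}

Start: {p}.
δ(p,1) = {p,r,s}.
Union: {p,r,s}.
After 1: {p,r,s}.
δ(p,0) = {p,s}; δ(r,0) = {q}; δ(s,0) = {p,q}.
Union: {p,q,s}.
After 0: {p,q,s}.
δ(p,0) = {p,s}; δ(q,0) = {p,q,s}; δ(s,0) = {p,q}.
Union: {p,q,s}.
After 0: {p,q,s}.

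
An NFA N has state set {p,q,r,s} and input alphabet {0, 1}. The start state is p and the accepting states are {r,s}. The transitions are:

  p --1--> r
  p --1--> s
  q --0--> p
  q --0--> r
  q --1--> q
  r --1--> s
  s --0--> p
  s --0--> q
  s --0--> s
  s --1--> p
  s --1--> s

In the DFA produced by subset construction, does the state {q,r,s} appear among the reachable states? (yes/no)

no

Start state of the DFA: {p}.
{p} --0--> ∅  [new]
{p} --1--> {r,s}  [new]
∅ --0--> ∅  [seen]
∅ --1--> ∅  [seen]
{r,s} --0--> {p,q,s}  [new]
{r,s} --1--> {p,s}  [new]
{p,q,s} --0--> {p,q,r,s}  [new]
{p,q,s} --1--> {p,q,r,s}  [seen]
{p,s} --0--> {p,q,s}  [seen]
{p,s} --1--> {p,r,s}  [new]
{p,q,r,s} --0--> {p,q,r,s}  [seen]
{p,q,r,s} --1--> {p,q,r,s}  [seen]
{p,r,s} --0--> {p,q,s}  [seen]
{p,r,s} --1--> {p,r,s}  [seen]
Reachable DFA states: {p}, ∅, {r,s}, {p,q,s}, {p,s}, {p,q,r,s}, {p,r,s}.
{q,r,s} is not among them.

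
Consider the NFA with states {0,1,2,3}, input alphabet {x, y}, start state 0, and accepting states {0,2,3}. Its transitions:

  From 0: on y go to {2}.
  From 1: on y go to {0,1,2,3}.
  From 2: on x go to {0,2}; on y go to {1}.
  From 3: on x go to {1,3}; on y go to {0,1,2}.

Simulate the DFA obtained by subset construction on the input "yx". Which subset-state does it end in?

{0,2}

Start: {0}.
δ(0,y) = {2}.
Union: {2}.
After y: {2}.
δ(2,x) = {0,2}.
Union: {0,2}.
After x: {0,2}.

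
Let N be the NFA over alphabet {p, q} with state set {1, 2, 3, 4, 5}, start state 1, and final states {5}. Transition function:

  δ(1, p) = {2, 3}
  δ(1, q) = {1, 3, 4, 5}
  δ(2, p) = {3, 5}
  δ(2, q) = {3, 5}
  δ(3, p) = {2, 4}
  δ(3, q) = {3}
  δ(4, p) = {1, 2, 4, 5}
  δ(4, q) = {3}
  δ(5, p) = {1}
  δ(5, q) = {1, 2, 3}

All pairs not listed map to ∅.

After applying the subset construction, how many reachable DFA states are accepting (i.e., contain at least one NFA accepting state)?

Start state of the DFA: {1}.
{1} --p--> {2, 3}  [new]
{1} --q--> {1, 3, 4, 5}  [new]
{2, 3} --p--> {2, 3, 4, 5}  [new]
{2, 3} --q--> {3, 5}  [new]
{1, 3, 4, 5} --p--> {1, 2, 3, 4, 5}  [new]
{1, 3, 4, 5} --q--> {1, 2, 3, 4, 5}  [seen]
{2, 3, 4, 5} --p--> {1, 2, 3, 4, 5}  [seen]
{2, 3, 4, 5} --q--> {1, 2, 3, 5}  [new]
{3, 5} --p--> {1, 2, 4}  [new]
{3, 5} --q--> {1, 2, 3}  [new]
{1, 2, 3, 4, 5} --p--> {1, 2, 3, 4, 5}  [seen]
{1, 2, 3, 4, 5} --q--> {1, 2, 3, 4, 5}  [seen]
{1, 2, 3, 5} --p--> {1, 2, 3, 4, 5}  [seen]
{1, 2, 3, 5} --q--> {1, 2, 3, 4, 5}  [seen]
{1, 2, 4} --p--> {1, 2, 3, 4, 5}  [seen]
{1, 2, 4} --q--> {1, 3, 4, 5}  [seen]
{1, 2, 3} --p--> {2, 3, 4, 5}  [seen]
{1, 2, 3} --q--> {1, 3, 4, 5}  [seen]
Reachable DFA states: {1}, {2, 3}, {1, 3, 4, 5}, {2, 3, 4, 5}, {3, 5}, {1, 2, 3, 4, 5}, {1, 2, 3, 5}, {1, 2, 4}, {1, 2, 3}.
Accepting DFA states (contain an NFA accepting state): {1, 3, 4, 5}, {2, 3, 4, 5}, {3, 5}, {1, 2, 3, 4, 5}, {1, 2, 3, 5}.

5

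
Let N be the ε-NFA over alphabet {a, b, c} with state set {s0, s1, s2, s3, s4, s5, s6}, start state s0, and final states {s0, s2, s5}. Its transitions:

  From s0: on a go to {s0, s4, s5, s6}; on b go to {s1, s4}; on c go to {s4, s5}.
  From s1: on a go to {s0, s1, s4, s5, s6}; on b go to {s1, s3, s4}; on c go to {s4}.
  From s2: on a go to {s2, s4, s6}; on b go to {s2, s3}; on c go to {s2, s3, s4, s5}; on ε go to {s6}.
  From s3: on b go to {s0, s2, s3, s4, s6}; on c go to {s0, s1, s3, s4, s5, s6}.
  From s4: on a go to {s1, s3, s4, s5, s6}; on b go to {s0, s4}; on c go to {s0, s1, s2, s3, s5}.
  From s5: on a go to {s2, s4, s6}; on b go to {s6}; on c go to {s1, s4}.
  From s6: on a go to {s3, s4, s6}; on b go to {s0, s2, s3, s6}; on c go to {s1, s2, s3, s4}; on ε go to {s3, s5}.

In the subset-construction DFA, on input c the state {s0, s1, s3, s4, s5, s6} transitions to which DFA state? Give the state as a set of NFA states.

{s0, s1, s2, s3, s4, s5, s6}

δ(s0,c) = {s4, s5}; δ(s1,c) = {s4}; δ(s3,c) = {s0, s1, s3, s4, s5, s6}; δ(s4,c) = {s0, s1, s2, s3, s5}; δ(s5,c) = {s1, s4}; δ(s6,c) = {s1, s2, s3, s4}.
Union: {s0, s1, s2, s3, s4, s5, s6}.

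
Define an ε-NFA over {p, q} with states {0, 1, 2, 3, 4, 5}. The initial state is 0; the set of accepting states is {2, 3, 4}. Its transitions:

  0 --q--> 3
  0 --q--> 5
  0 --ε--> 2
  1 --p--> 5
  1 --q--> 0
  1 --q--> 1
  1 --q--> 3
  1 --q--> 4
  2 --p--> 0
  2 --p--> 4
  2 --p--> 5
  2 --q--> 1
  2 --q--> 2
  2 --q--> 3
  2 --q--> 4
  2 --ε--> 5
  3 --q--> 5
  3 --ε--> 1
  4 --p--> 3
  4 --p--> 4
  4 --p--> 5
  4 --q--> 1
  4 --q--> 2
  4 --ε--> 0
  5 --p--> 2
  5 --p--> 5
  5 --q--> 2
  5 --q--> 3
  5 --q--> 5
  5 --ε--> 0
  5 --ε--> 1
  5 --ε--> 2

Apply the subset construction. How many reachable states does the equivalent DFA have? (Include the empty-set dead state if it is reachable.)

3

Start state of the DFA: {0, 1, 2, 5} (ε-closure of the NFA start).
{0, 1, 2, 5} --p--> {0, 1, 2, 4, 5}  [new]
{0, 1, 2, 5} --q--> {0, 1, 2, 3, 4, 5}  [new]
{0, 1, 2, 4, 5} --p--> {0, 1, 2, 3, 4, 5}  [seen]
{0, 1, 2, 4, 5} --q--> {0, 1, 2, 3, 4, 5}  [seen]
{0, 1, 2, 3, 4, 5} --p--> {0, 1, 2, 3, 4, 5}  [seen]
{0, 1, 2, 3, 4, 5} --q--> {0, 1, 2, 3, 4, 5}  [seen]
Reachable DFA states: {0, 1, 2, 5}, {0, 1, 2, 4, 5}, {0, 1, 2, 3, 4, 5}.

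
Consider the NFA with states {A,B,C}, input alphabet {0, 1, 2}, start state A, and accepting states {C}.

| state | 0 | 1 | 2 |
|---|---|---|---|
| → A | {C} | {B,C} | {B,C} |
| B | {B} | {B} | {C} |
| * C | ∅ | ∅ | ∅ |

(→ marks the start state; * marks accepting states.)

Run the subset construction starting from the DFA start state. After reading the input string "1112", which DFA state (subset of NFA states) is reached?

Start: {A}.
δ(A,1) = {B,C}.
Union: {B,C}.
After 1: {B,C}.
δ(B,1) = {B}; δ(C,1) = ∅.
Union: {B}.
After 1: {B}.
δ(B,1) = {B}.
Union: {B}.
After 1: {B}.
δ(B,2) = {C}.
Union: {C}.
After 2: {C}.

{C}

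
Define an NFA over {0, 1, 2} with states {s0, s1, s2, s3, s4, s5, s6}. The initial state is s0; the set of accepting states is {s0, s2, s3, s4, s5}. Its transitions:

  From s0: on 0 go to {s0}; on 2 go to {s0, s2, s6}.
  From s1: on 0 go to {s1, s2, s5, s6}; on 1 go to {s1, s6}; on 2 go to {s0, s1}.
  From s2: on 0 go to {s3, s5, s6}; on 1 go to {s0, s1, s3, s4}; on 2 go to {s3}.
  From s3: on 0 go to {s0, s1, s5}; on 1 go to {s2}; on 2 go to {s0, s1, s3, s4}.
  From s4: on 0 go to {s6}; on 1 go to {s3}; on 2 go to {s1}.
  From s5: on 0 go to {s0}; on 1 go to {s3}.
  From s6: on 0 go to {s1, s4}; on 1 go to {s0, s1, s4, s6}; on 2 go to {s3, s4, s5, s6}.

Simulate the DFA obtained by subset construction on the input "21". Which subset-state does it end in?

{s0, s1, s3, s4, s6}

Start: {s0}.
δ(s0,2) = {s0, s2, s6}.
Union: {s0, s2, s6}.
After 2: {s0, s2, s6}.
δ(s0,1) = ∅; δ(s2,1) = {s0, s1, s3, s4}; δ(s6,1) = {s0, s1, s4, s6}.
Union: {s0, s1, s3, s4, s6}.
After 1: {s0, s1, s3, s4, s6}.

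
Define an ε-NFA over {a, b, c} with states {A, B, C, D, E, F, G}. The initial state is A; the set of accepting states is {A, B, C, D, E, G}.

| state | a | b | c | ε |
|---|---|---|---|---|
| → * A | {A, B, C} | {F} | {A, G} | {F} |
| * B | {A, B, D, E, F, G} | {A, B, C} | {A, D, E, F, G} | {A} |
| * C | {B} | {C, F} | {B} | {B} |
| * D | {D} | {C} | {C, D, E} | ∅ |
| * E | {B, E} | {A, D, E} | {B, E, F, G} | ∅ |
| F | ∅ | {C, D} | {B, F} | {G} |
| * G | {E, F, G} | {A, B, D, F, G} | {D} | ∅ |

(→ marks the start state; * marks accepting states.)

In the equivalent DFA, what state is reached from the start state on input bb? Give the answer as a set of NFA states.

Start: {A, F, G}.
δ(A,b) = {F}; δ(F,b) = {C, D}; δ(G,b) = {A, B, D, F, G}.
Union: {A, B, C, D, F, G}.
After b: {A, B, C, D, F, G}.
δ(A,b) = {F}; δ(B,b) = {A, B, C}; δ(C,b) = {C, F}; δ(D,b) = {C}; δ(F,b) = {C, D}; δ(G,b) = {A, B, D, F, G}.
Union: {A, B, C, D, F, G}.
After b: {A, B, C, D, F, G}.

{A, B, C, D, F, G}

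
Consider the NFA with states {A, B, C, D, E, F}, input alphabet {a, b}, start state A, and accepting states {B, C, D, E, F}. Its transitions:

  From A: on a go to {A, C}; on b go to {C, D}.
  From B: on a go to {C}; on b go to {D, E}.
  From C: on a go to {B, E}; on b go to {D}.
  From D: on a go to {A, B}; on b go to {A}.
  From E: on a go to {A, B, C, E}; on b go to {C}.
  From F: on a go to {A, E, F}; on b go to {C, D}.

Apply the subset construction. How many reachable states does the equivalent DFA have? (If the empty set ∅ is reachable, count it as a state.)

Start state of the DFA: {A}.
{A} --a--> {A, C}  [new]
{A} --b--> {C, D}  [new]
{A, C} --a--> {A, B, C, E}  [new]
{A, C} --b--> {C, D}  [seen]
{C, D} --a--> {A, B, E}  [new]
{C, D} --b--> {A, D}  [new]
{A, B, C, E} --a--> {A, B, C, E}  [seen]
{A, B, C, E} --b--> {C, D, E}  [new]
{A, B, E} --a--> {A, B, C, E}  [seen]
{A, B, E} --b--> {C, D, E}  [seen]
{A, D} --a--> {A, B, C}  [new]
{A, D} --b--> {A, C, D}  [new]
{C, D, E} --a--> {A, B, C, E}  [seen]
{C, D, E} --b--> {A, C, D}  [seen]
{A, B, C} --a--> {A, B, C, E}  [seen]
{A, B, C} --b--> {C, D, E}  [seen]
{A, C, D} --a--> {A, B, C, E}  [seen]
{A, C, D} --b--> {A, C, D}  [seen]
Reachable DFA states: {A}, {A, C}, {C, D}, {A, B, C, E}, {A, B, E}, {A, D}, {C, D, E}, {A, B, C}, {A, C, D}.

9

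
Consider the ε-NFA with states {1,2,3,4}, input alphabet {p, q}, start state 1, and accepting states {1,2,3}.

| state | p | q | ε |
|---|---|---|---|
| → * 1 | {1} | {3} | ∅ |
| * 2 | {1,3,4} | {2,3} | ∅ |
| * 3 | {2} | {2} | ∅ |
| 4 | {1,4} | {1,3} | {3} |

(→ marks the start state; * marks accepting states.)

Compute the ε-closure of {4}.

{3,4}

Begin with {4}.
4 →ε {3}; add 3.
ε-closure = {3,4}.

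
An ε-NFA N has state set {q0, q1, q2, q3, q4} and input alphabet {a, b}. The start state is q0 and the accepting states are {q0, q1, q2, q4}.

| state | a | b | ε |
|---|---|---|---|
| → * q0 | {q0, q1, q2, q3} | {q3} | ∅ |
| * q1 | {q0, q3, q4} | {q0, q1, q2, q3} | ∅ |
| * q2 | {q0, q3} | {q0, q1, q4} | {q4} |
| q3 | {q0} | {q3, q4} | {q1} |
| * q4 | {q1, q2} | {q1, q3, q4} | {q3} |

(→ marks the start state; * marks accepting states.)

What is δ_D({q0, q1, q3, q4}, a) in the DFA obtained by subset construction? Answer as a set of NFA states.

δ(q0,a) = {q0, q1, q2, q3}; δ(q1,a) = {q0, q3, q4}; δ(q3,a) = {q0}; δ(q4,a) = {q1, q2}.
Union: {q0, q1, q2, q3, q4}.

{q0, q1, q2, q3, q4}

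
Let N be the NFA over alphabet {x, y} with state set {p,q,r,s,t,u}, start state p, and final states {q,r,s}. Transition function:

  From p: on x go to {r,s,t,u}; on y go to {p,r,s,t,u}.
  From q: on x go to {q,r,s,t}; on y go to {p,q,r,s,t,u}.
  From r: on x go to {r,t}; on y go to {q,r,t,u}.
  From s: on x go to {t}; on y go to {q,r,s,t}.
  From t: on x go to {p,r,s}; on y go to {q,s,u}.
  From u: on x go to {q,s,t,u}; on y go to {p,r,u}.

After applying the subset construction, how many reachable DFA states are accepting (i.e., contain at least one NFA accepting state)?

3

Start state of the DFA: {p}.
{p} --x--> {r,s,t,u}  [new]
{p} --y--> {p,r,s,t,u}  [new]
{r,s,t,u} --x--> {p,q,r,s,t,u}  [new]
{r,s,t,u} --y--> {p,q,r,s,t,u}  [seen]
{p,r,s,t,u} --x--> {p,q,r,s,t,u}  [seen]
{p,r,s,t,u} --y--> {p,q,r,s,t,u}  [seen]
{p,q,r,s,t,u} --x--> {p,q,r,s,t,u}  [seen]
{p,q,r,s,t,u} --y--> {p,q,r,s,t,u}  [seen]
Reachable DFA states: {p}, {r,s,t,u}, {p,r,s,t,u}, {p,q,r,s,t,u}.
Accepting DFA states (contain an NFA accepting state): {r,s,t,u}, {p,r,s,t,u}, {p,q,r,s,t,u}.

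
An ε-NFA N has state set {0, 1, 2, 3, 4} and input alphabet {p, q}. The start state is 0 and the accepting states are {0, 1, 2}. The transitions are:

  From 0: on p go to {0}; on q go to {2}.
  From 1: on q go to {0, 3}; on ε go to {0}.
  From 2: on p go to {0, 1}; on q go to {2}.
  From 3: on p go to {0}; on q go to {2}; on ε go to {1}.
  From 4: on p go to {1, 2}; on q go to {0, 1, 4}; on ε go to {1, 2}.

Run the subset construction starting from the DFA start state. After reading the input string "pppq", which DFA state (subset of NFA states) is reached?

{2}

Start: {0}.
δ(0,p) = {0}.
Union: {0}.
After p: {0}.
δ(0,p) = {0}.
Union: {0}.
After p: {0}.
δ(0,p) = {0}.
Union: {0}.
After p: {0}.
δ(0,q) = {2}.
Union: {2}.
After q: {2}.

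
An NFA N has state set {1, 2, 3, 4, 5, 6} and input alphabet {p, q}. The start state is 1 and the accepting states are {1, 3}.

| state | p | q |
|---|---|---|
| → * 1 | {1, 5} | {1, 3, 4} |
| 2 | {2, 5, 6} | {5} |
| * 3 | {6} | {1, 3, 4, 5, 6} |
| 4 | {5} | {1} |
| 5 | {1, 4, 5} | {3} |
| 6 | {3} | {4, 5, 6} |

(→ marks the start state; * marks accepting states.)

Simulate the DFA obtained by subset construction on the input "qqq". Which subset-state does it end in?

Start: {1}.
δ(1,q) = {1, 3, 4}.
Union: {1, 3, 4}.
After q: {1, 3, 4}.
δ(1,q) = {1, 3, 4}; δ(3,q) = {1, 3, 4, 5, 6}; δ(4,q) = {1}.
Union: {1, 3, 4, 5, 6}.
After q: {1, 3, 4, 5, 6}.
δ(1,q) = {1, 3, 4}; δ(3,q) = {1, 3, 4, 5, 6}; δ(4,q) = {1}; δ(5,q) = {3}; δ(6,q) = {4, 5, 6}.
Union: {1, 3, 4, 5, 6}.
After q: {1, 3, 4, 5, 6}.

{1, 3, 4, 5, 6}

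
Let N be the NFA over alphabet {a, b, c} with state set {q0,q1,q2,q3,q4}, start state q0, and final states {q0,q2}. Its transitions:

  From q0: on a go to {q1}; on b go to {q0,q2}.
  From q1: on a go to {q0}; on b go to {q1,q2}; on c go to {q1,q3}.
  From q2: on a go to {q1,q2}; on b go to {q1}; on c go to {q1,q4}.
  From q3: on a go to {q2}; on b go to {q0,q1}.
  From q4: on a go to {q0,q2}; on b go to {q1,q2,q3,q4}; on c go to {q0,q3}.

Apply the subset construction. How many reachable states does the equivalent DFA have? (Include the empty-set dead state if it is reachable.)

13

Start state of the DFA: {q0}.
{q0} --a--> {q1}  [new]
{q0} --b--> {q0,q2}  [new]
{q0} --c--> ∅  [new]
{q1} --a--> {q0}  [seen]
{q1} --b--> {q1,q2}  [new]
{q1} --c--> {q1,q3}  [new]
{q0,q2} --a--> {q1,q2}  [seen]
{q0,q2} --b--> {q0,q1,q2}  [new]
{q0,q2} --c--> {q1,q4}  [new]
∅ --a--> ∅  [seen]
∅ --b--> ∅  [seen]
∅ --c--> ∅  [seen]
{q1,q2} --a--> {q0,q1,q2}  [seen]
{q1,q2} --b--> {q1,q2}  [seen]
{q1,q2} --c--> {q1,q3,q4}  [new]
{q1,q3} --a--> {q0,q2}  [seen]
{q1,q3} --b--> {q0,q1,q2}  [seen]
{q1,q3} --c--> {q1,q3}  [seen]
{q0,q1,q2} --a--> {q0,q1,q2}  [seen]
{q0,q1,q2} --b--> {q0,q1,q2}  [seen]
{q0,q1,q2} --c--> {q1,q3,q4}  [seen]
{q1,q4} --a--> {q0,q2}  [seen]
{q1,q4} --b--> {q1,q2,q3,q4}  [new]
{q1,q4} --c--> {q0,q1,q3}  [new]
{q1,q3,q4} --a--> {q0,q2}  [seen]
{q1,q3,q4} --b--> {q0,q1,q2,q3,q4}  [new]
{q1,q3,q4} --c--> {q0,q1,q3}  [seen]
{q1,q2,q3,q4} --a--> {q0,q1,q2}  [seen]
{q1,q2,q3,q4} --b--> {q0,q1,q2,q3,q4}  [seen]
{q1,q2,q3,q4} --c--> {q0,q1,q3,q4}  [new]
{q0,q1,q3} --a--> {q0,q1,q2}  [seen]
{q0,q1,q3} --b--> {q0,q1,q2}  [seen]
{q0,q1,q3} --c--> {q1,q3}  [seen]
{q0,q1,q2,q3,q4} --a--> {q0,q1,q2}  [seen]
{q0,q1,q2,q3,q4} --b--> {q0,q1,q2,q3,q4}  [seen]
{q0,q1,q2,q3,q4} --c--> {q0,q1,q3,q4}  [seen]
{q0,q1,q3,q4} --a--> {q0,q1,q2}  [seen]
{q0,q1,q3,q4} --b--> {q0,q1,q2,q3,q4}  [seen]
{q0,q1,q3,q4} --c--> {q0,q1,q3}  [seen]
Reachable DFA states: {q0}, {q1}, {q0,q2}, ∅, {q1,q2}, {q1,q3}, {q0,q1,q2}, {q1,q4}, {q1,q3,q4}, {q1,q2,q3,q4}, {q0,q1,q3}, {q0,q1,q2,q3,q4}, {q0,q1,q3,q4}.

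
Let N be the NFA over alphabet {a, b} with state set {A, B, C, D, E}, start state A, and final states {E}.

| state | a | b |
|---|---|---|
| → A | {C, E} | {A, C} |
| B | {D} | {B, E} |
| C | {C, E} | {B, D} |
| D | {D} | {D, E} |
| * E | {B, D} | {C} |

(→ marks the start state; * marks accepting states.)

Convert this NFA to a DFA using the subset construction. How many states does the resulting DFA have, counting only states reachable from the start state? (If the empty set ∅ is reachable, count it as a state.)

12

Start state of the DFA: {A}.
{A} --a--> {C, E}  [new]
{A} --b--> {A, C}  [new]
{C, E} --a--> {B, C, D, E}  [new]
{C, E} --b--> {B, C, D}  [new]
{A, C} --a--> {C, E}  [seen]
{A, C} --b--> {A, B, C, D}  [new]
{B, C, D, E} --a--> {B, C, D, E}  [seen]
{B, C, D, E} --b--> {B, C, D, E}  [seen]
{B, C, D} --a--> {C, D, E}  [new]
{B, C, D} --b--> {B, D, E}  [new]
{A, B, C, D} --a--> {C, D, E}  [seen]
{A, B, C, D} --b--> {A, B, C, D, E}  [new]
{C, D, E} --a--> {B, C, D, E}  [seen]
{C, D, E} --b--> {B, C, D, E}  [seen]
{B, D, E} --a--> {B, D}  [new]
{B, D, E} --b--> {B, C, D, E}  [seen]
{A, B, C, D, E} --a--> {B, C, D, E}  [seen]
{A, B, C, D, E} --b--> {A, B, C, D, E}  [seen]
{B, D} --a--> {D}  [new]
{B, D} --b--> {B, D, E}  [seen]
{D} --a--> {D}  [seen]
{D} --b--> {D, E}  [new]
{D, E} --a--> {B, D}  [seen]
{D, E} --b--> {C, D, E}  [seen]
Reachable DFA states: {A}, {C, E}, {A, C}, {B, C, D, E}, {B, C, D}, {A, B, C, D}, {C, D, E}, {B, D, E}, {A, B, C, D, E}, {B, D}, {D}, {D, E}.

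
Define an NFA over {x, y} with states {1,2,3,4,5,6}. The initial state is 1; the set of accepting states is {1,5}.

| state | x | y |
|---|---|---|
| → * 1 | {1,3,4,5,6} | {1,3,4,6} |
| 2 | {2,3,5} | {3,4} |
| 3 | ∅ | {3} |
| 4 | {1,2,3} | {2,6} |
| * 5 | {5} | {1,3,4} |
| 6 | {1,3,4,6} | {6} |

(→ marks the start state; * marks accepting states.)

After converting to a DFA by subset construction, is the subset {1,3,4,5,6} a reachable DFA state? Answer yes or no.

yes

Start state of the DFA: {1}.
{1} --x--> {1,3,4,5,6}  [new]
{1} --y--> {1,3,4,6}  [new]
{1,3,4,5,6} --x--> {1,2,3,4,5,6}  [new]
{1,3,4,5,6} --y--> {1,2,3,4,6}  [new]
{1,3,4,6} --x--> {1,2,3,4,5,6}  [seen]
{1,3,4,6} --y--> {1,2,3,4,6}  [seen]
{1,2,3,4,5,6} --x--> {1,2,3,4,5,6}  [seen]
{1,2,3,4,5,6} --y--> {1,2,3,4,6}  [seen]
{1,2,3,4,6} --x--> {1,2,3,4,5,6}  [seen]
{1,2,3,4,6} --y--> {1,2,3,4,6}  [seen]
Reachable DFA states: {1}, {1,3,4,5,6}, {1,3,4,6}, {1,2,3,4,5,6}, {1,2,3,4,6}.
{1,3,4,5,6} is among them.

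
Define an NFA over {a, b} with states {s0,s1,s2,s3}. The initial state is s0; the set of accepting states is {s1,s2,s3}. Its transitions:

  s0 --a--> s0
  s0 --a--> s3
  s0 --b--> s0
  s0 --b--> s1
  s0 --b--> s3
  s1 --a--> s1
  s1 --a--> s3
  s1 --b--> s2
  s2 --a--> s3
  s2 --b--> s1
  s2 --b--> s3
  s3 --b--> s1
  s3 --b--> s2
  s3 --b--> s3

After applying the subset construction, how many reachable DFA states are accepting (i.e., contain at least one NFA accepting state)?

3

Start state of the DFA: {s0}.
{s0} --a--> {s0,s3}  [new]
{s0} --b--> {s0,s1,s3}  [new]
{s0,s3} --a--> {s0,s3}  [seen]
{s0,s3} --b--> {s0,s1,s2,s3}  [new]
{s0,s1,s3} --a--> {s0,s1,s3}  [seen]
{s0,s1,s3} --b--> {s0,s1,s2,s3}  [seen]
{s0,s1,s2,s3} --a--> {s0,s1,s3}  [seen]
{s0,s1,s2,s3} --b--> {s0,s1,s2,s3}  [seen]
Reachable DFA states: {s0}, {s0,s3}, {s0,s1,s3}, {s0,s1,s2,s3}.
Accepting DFA states (contain an NFA accepting state): {s0,s3}, {s0,s1,s3}, {s0,s1,s2,s3}.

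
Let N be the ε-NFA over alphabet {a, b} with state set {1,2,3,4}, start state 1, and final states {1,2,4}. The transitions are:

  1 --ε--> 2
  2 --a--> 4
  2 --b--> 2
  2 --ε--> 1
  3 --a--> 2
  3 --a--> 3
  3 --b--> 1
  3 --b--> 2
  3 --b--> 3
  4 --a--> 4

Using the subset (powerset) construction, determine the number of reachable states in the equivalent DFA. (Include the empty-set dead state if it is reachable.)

Start state of the DFA: {1,2} (ε-closure of the NFA start).
{1,2} --a--> {4}  [new]
{1,2} --b--> {1,2}  [seen]
{4} --a--> {4}  [seen]
{4} --b--> ∅  [new]
∅ --a--> ∅  [seen]
∅ --b--> ∅  [seen]
Reachable DFA states: {1,2}, {4}, ∅.

3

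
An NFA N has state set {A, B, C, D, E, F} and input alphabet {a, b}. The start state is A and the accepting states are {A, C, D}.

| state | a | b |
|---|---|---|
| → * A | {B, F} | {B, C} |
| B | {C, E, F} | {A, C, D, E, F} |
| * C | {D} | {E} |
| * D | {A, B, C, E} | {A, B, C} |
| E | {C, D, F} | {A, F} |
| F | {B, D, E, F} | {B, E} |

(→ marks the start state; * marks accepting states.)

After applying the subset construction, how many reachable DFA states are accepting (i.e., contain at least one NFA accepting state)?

7

Start state of the DFA: {A}.
{A} --a--> {B, F}  [new]
{A} --b--> {B, C}  [new]
{B, F} --a--> {B, C, D, E, F}  [new]
{B, F} --b--> {A, B, C, D, E, F}  [new]
{B, C} --a--> {C, D, E, F}  [new]
{B, C} --b--> {A, C, D, E, F}  [new]
{B, C, D, E, F} --a--> {A, B, C, D, E, F}  [seen]
{B, C, D, E, F} --b--> {A, B, C, D, E, F}  [seen]
{A, B, C, D, E, F} --a--> {A, B, C, D, E, F}  [seen]
{A, B, C, D, E, F} --b--> {A, B, C, D, E, F}  [seen]
{C, D, E, F} --a--> {A, B, C, D, E, F}  [seen]
{C, D, E, F} --b--> {A, B, C, E, F}  [new]
{A, C, D, E, F} --a--> {A, B, C, D, E, F}  [seen]
{A, C, D, E, F} --b--> {A, B, C, E, F}  [seen]
{A, B, C, E, F} --a--> {B, C, D, E, F}  [seen]
{A, B, C, E, F} --b--> {A, B, C, D, E, F}  [seen]
Reachable DFA states: {A}, {B, F}, {B, C}, {B, C, D, E, F}, {A, B, C, D, E, F}, {C, D, E, F}, {A, C, D, E, F}, {A, B, C, E, F}.
Accepting DFA states (contain an NFA accepting state): {A}, {B, C}, {B, C, D, E, F}, {A, B, C, D, E, F}, {C, D, E, F}, {A, C, D, E, F}, {A, B, C, E, F}.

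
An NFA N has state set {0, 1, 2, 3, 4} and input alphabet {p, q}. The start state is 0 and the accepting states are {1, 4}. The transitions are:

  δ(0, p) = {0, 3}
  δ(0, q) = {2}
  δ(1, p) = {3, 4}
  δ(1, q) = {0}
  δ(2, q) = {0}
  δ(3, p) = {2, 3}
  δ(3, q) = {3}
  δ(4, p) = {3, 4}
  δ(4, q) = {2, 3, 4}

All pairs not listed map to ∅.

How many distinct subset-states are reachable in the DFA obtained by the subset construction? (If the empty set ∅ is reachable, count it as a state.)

Start state of the DFA: {0}.
{0} --p--> {0, 3}  [new]
{0} --q--> {2}  [new]
{0, 3} --p--> {0, 2, 3}  [new]
{0, 3} --q--> {2, 3}  [new]
{2} --p--> ∅  [new]
{2} --q--> {0}  [seen]
{0, 2, 3} --p--> {0, 2, 3}  [seen]
{0, 2, 3} --q--> {0, 2, 3}  [seen]
{2, 3} --p--> {2, 3}  [seen]
{2, 3} --q--> {0, 3}  [seen]
∅ --p--> ∅  [seen]
∅ --q--> ∅  [seen]
Reachable DFA states: {0}, {0, 3}, {2}, {0, 2, 3}, {2, 3}, ∅.

6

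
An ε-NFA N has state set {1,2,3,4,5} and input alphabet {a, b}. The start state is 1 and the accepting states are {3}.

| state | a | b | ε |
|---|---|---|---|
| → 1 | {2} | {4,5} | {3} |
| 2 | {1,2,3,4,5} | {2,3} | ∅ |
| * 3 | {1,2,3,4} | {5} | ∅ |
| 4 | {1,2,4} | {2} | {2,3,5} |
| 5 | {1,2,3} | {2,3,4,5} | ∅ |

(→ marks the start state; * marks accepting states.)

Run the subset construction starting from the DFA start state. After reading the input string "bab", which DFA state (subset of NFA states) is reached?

Start: {1,3}.
δ(1,b) = {4,5}; δ(3,b) = {5}.
Union: {4,5}.
ε-closure gives {2,3,4,5}.
After b: {2,3,4,5}.
δ(2,a) = {1,2,3,4,5}; δ(3,a) = {1,2,3,4}; δ(4,a) = {1,2,4}; δ(5,a) = {1,2,3}.
Union: {1,2,3,4,5}.
After a: {1,2,3,4,5}.
δ(1,b) = {4,5}; δ(2,b) = {2,3}; δ(3,b) = {5}; δ(4,b) = {2}; δ(5,b) = {2,3,4,5}.
Union: {2,3,4,5}.
After b: {2,3,4,5}.

{2,3,4,5}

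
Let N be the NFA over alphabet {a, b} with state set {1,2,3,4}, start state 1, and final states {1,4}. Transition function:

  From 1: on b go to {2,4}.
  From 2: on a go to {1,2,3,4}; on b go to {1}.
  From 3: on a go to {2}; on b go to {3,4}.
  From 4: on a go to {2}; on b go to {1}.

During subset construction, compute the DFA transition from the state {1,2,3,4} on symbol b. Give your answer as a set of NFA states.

{1,2,3,4}

δ(1,b) = {2,4}; δ(2,b) = {1}; δ(3,b) = {3,4}; δ(4,b) = {1}.
Union: {1,2,3,4}.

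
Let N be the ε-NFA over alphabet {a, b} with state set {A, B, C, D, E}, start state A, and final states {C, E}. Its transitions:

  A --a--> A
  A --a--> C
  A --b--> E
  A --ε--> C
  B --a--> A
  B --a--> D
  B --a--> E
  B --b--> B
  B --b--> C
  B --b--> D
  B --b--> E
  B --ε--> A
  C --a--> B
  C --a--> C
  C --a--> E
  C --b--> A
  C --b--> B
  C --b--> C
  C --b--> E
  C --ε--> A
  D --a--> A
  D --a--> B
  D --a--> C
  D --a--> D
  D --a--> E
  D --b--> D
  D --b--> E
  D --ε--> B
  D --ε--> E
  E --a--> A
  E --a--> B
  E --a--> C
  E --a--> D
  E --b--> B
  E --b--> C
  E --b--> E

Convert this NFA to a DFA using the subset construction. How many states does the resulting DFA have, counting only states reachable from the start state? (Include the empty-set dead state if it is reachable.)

Start state of the DFA: {A, C} (ε-closure of the NFA start).
{A, C} --a--> {A, B, C, E}  [new]
{A, C} --b--> {A, B, C, E}  [seen]
{A, B, C, E} --a--> {A, B, C, D, E}  [new]
{A, B, C, E} --b--> {A, B, C, D, E}  [seen]
{A, B, C, D, E} --a--> {A, B, C, D, E}  [seen]
{A, B, C, D, E} --b--> {A, B, C, D, E}  [seen]
Reachable DFA states: {A, C}, {A, B, C, E}, {A, B, C, D, E}.

3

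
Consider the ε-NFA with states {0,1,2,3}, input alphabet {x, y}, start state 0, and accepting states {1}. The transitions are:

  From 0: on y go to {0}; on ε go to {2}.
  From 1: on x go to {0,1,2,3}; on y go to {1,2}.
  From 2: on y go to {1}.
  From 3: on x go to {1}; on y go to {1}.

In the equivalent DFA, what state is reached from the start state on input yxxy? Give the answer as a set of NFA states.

{0,1,2}

Start: {0,2}.
δ(0,y) = {0}; δ(2,y) = {1}.
Union: {0,1}.
ε-closure gives {0,1,2}.
After y: {0,1,2}.
δ(0,x) = ∅; δ(1,x) = {0,1,2,3}; δ(2,x) = ∅.
Union: {0,1,2,3}.
After x: {0,1,2,3}.
δ(0,x) = ∅; δ(1,x) = {0,1,2,3}; δ(2,x) = ∅; δ(3,x) = {1}.
Union: {0,1,2,3}.
After x: {0,1,2,3}.
δ(0,y) = {0}; δ(1,y) = {1,2}; δ(2,y) = {1}; δ(3,y) = {1}.
Union: {0,1,2}.
After y: {0,1,2}.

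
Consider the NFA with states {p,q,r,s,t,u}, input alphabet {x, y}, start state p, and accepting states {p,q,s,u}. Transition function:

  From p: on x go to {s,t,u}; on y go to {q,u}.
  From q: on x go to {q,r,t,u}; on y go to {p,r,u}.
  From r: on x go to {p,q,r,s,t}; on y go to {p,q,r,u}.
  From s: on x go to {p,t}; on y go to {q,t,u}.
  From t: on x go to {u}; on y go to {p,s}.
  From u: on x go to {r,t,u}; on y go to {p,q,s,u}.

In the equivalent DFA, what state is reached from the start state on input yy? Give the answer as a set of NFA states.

Start: {p}.
δ(p,y) = {q,u}.
Union: {q,u}.
After y: {q,u}.
δ(q,y) = {p,r,u}; δ(u,y) = {p,q,s,u}.
Union: {p,q,r,s,u}.
After y: {p,q,r,s,u}.

{p,q,r,s,u}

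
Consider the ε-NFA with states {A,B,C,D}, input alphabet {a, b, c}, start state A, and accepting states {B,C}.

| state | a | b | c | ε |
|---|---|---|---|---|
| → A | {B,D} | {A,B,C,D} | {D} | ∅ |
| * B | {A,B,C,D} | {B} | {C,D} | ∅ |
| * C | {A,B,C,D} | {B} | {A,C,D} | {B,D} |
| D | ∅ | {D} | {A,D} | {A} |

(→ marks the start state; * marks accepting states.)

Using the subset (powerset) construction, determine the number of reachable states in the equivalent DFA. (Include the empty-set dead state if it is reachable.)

4

Start state of the DFA: {A} (ε-closure of the NFA start).
{A} --a--> {A,B,D}  [new]
{A} --b--> {A,B,C,D}  [new]
{A} --c--> {A,D}  [new]
{A,B,D} --a--> {A,B,C,D}  [seen]
{A,B,D} --b--> {A,B,C,D}  [seen]
{A,B,D} --c--> {A,B,C,D}  [seen]
{A,B,C,D} --a--> {A,B,C,D}  [seen]
{A,B,C,D} --b--> {A,B,C,D}  [seen]
{A,B,C,D} --c--> {A,B,C,D}  [seen]
{A,D} --a--> {A,B,D}  [seen]
{A,D} --b--> {A,B,C,D}  [seen]
{A,D} --c--> {A,D}  [seen]
Reachable DFA states: {A}, {A,B,D}, {A,B,C,D}, {A,D}.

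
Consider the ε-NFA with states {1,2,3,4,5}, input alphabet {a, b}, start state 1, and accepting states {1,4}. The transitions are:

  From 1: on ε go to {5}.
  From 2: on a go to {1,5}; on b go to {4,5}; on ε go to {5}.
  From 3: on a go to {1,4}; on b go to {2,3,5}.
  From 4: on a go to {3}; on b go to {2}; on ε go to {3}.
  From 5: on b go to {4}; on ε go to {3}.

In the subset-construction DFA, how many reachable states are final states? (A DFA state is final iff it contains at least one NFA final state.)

3

Start state of the DFA: {1,3,5} (ε-closure of the NFA start).
{1,3,5} --a--> {1,3,4,5}  [new]
{1,3,5} --b--> {2,3,4,5}  [new]
{1,3,4,5} --a--> {1,3,4,5}  [seen]
{1,3,4,5} --b--> {2,3,4,5}  [seen]
{2,3,4,5} --a--> {1,3,4,5}  [seen]
{2,3,4,5} --b--> {2,3,4,5}  [seen]
Reachable DFA states: {1,3,5}, {1,3,4,5}, {2,3,4,5}.
Accepting DFA states (contain an NFA accepting state): {1,3,5}, {1,3,4,5}, {2,3,4,5}.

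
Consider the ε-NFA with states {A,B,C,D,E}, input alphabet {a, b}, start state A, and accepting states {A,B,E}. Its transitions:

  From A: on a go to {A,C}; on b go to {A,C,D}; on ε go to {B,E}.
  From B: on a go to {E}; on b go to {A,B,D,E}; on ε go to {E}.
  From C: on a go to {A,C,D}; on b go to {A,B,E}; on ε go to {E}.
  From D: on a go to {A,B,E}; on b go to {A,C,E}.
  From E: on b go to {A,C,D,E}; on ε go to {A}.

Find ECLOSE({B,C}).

Begin with {B,C}.
B →ε {E}; add E.
E →ε {A}; add A.
ε-closure = {A,B,C,E}.

{A,B,C,E}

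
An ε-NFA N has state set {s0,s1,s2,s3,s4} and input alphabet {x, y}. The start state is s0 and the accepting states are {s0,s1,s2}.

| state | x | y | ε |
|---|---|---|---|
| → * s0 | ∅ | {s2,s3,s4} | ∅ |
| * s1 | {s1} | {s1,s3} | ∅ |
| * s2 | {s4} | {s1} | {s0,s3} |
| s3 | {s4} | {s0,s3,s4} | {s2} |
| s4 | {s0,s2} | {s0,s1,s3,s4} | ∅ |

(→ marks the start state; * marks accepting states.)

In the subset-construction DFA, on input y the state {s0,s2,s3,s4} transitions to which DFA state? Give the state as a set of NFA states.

{s0,s1,s2,s3,s4}

δ(s0,y) = {s2,s3,s4}; δ(s2,y) = {s1}; δ(s3,y) = {s0,s3,s4}; δ(s4,y) = {s0,s1,s3,s4}.
Union: {s0,s1,s2,s3,s4}.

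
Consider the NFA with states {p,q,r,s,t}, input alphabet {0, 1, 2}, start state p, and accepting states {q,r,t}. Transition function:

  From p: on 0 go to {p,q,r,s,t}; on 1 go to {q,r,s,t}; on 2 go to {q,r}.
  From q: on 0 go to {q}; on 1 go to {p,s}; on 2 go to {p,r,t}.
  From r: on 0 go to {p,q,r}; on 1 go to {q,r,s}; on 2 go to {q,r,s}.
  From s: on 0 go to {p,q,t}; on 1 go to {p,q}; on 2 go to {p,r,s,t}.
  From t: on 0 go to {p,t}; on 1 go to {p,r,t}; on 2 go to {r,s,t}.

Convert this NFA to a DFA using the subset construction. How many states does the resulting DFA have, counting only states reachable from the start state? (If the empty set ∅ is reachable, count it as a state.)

7

Start state of the DFA: {p}.
{p} --0--> {p,q,r,s,t}  [new]
{p} --1--> {q,r,s,t}  [new]
{p} --2--> {q,r}  [new]
{p,q,r,s,t} --0--> {p,q,r,s,t}  [seen]
{p,q,r,s,t} --1--> {p,q,r,s,t}  [seen]
{p,q,r,s,t} --2--> {p,q,r,s,t}  [seen]
{q,r,s,t} --0--> {p,q,r,t}  [new]
{q,r,s,t} --1--> {p,q,r,s,t}  [seen]
{q,r,s,t} --2--> {p,q,r,s,t}  [seen]
{q,r} --0--> {p,q,r}  [new]
{q,r} --1--> {p,q,r,s}  [new]
{q,r} --2--> {p,q,r,s,t}  [seen]
{p,q,r,t} --0--> {p,q,r,s,t}  [seen]
{p,q,r,t} --1--> {p,q,r,s,t}  [seen]
{p,q,r,t} --2--> {p,q,r,s,t}  [seen]
{p,q,r} --0--> {p,q,r,s,t}  [seen]
{p,q,r} --1--> {p,q,r,s,t}  [seen]
{p,q,r} --2--> {p,q,r,s,t}  [seen]
{p,q,r,s} --0--> {p,q,r,s,t}  [seen]
{p,q,r,s} --1--> {p,q,r,s,t}  [seen]
{p,q,r,s} --2--> {p,q,r,s,t}  [seen]
Reachable DFA states: {p}, {p,q,r,s,t}, {q,r,s,t}, {q,r}, {p,q,r,t}, {p,q,r}, {p,q,r,s}.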